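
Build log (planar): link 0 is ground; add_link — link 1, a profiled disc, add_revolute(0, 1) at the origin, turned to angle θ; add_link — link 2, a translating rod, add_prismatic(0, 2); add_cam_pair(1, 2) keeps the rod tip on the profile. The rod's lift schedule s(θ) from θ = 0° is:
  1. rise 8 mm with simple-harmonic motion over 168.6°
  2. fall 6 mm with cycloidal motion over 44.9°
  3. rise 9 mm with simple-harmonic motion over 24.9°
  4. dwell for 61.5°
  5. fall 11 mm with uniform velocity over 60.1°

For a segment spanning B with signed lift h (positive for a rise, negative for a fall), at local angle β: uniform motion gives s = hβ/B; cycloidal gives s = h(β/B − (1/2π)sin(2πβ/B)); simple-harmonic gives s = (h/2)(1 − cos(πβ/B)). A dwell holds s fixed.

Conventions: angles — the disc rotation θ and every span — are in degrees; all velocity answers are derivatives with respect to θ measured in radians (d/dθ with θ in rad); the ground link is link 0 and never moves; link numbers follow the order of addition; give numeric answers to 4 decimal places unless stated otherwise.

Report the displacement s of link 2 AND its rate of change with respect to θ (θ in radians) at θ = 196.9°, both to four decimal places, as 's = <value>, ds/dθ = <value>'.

seg 1 [0°–168.6°] simple-harmonic, h=8: full span → s += 8 → s = 8.0000
seg 2 [168.6°–213.5°] cycloidal, h=-6: θ=196.9° here. β=28.3, B=44.9. -6·(0.6303 − sin(2π·0.6303)/(2π)) = -4.4790 → s = 3.5210
velocity in seg [168.6°–213.5°] (cycloidal), θ in radians: β = 28.3° = 0.4939 rad, B = 44.9° = 0.7837 rad; ds/dθ = (h/B)(1 − cos(2πβ/B)) = ((-6)/0.7837)(1 − cos(2π·0.6303)) = -12.887491 mm/rad

s = 3.5210, ds/dθ = -12.8875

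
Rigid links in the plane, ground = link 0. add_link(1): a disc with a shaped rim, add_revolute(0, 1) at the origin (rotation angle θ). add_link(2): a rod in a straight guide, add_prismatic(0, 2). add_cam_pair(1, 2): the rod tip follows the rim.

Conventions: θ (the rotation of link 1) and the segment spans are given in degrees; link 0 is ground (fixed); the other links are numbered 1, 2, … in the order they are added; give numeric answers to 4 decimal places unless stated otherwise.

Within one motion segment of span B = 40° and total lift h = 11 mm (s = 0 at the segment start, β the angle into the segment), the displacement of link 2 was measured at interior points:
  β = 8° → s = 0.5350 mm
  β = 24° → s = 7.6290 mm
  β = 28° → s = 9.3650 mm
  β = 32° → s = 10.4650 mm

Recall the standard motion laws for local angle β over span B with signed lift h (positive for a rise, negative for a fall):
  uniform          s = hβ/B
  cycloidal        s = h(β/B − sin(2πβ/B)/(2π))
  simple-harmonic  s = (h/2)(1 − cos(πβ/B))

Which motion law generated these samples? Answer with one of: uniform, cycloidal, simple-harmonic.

candidates at β/B = r: uniform s = h·r (linear in β); cycloidal s = h·(r − sin(2πr)/(2π)); simple-harmonic s = (h/2)(1 − cos(πr))
β=8°: printed 0.5350 | uniform 2.2000, cycloidal 0.5350, simple-harmonic 1.0504
β=24°: printed 7.6290 | uniform 6.6000, cycloidal 7.6290, simple-harmonic 7.1996
β=28°: printed 9.3650 | uniform 7.7000, cycloidal 9.3650, simple-harmonic 8.7328
β=32°: printed 10.4650 | uniform 8.8000, cycloidal 10.4650, simple-harmonic 9.9496
only one law matches every sample → cycloidal

cycloidal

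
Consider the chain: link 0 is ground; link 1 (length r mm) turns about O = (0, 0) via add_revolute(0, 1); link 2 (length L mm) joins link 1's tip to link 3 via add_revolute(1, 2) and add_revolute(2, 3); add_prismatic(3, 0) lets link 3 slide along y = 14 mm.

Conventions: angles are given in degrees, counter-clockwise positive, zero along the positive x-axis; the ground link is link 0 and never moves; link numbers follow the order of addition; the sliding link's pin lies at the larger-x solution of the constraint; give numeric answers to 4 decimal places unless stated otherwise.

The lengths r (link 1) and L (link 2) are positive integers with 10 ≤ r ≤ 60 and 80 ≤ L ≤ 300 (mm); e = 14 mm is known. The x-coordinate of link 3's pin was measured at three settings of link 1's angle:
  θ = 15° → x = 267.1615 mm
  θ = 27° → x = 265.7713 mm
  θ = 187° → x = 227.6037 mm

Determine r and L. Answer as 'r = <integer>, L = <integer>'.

constraint per measurement: (x − r cos θ)² + (r sin θ − e)² = L²
subtracting the θ₁ and θ₂ equations cancels the r² and L² terms:
r = (x₁² − x₂²) / (2[(x₁cos θ₁ + e sin θ₁) − (x₂cos θ₂ + e sin θ₂)]) = 20.0003 → r = 20
L² = (x₁ − r cos θ₁)² + (r sin θ₁ − e)² = 61504.0007 → L = 248.0000 → L = 248
check at θ₃=187°: x = 227.6037 (printed 227.6037) ✓

r = 20, L = 248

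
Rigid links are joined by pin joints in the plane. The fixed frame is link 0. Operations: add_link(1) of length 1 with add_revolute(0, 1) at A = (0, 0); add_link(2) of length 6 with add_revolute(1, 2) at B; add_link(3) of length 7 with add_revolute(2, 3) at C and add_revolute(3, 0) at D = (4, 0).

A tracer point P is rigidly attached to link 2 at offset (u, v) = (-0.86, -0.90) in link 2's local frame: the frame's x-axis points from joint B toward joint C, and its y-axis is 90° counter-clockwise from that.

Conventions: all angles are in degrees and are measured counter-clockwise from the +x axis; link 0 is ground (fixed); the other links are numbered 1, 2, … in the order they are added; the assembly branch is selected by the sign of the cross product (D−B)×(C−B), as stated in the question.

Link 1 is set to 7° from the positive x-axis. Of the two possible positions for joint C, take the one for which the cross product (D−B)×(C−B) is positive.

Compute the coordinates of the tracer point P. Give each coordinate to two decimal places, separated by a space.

A=(0,0), D=(4.00,0)
B = A + 1.00·(cos7°, sin7°) = (0.9925, 0.1219)
|BD| = 3.0099
circle(B,6.00) ∩ circle(D,7.00): a=-0.6546, h=5.9642
  candidates: C₊=(0.5800,6.1077) cross=17.952; C₋=(0.0970,-5.8109) cross=-17.952
  branch + wants cross > 0 → take C=(0.5800,6.1077) (cross=17.952)
ex = (C−B)/|BC| = (-0.0688,0.9976); ey = (-0.9976,-0.0688)
P = B + -0.86·ex + -0.90·ey = (1.9495,-0.6742)

1.95 -0.67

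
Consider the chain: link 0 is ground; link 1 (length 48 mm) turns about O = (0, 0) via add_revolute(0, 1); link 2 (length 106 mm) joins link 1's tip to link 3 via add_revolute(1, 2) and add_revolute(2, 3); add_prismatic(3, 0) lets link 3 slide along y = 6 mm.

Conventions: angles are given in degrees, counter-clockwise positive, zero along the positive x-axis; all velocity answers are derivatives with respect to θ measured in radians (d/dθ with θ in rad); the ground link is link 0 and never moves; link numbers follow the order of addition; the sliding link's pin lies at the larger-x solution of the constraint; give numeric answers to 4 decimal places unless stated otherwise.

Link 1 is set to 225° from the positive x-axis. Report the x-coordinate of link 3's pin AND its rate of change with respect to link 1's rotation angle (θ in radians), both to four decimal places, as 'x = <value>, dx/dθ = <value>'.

geometry: r = 48 mm, L = 106 mm, e = 6 mm
crank pin P = (r cos θ, r sin θ) = (-33.941125, -33.941125)
h = r sin θ − e = -33.941125 − 6 = -39.941125
x = r cos θ + √(L² − h²) = -33.941125 + 98.187099 = 64.245974
dx/dθ = −r sin θ − h·r cos θ/√(L² − h²) (θ in radians; h = -39.941125) = 20.134355

x = 64.2460, dx/dθ = 20.1344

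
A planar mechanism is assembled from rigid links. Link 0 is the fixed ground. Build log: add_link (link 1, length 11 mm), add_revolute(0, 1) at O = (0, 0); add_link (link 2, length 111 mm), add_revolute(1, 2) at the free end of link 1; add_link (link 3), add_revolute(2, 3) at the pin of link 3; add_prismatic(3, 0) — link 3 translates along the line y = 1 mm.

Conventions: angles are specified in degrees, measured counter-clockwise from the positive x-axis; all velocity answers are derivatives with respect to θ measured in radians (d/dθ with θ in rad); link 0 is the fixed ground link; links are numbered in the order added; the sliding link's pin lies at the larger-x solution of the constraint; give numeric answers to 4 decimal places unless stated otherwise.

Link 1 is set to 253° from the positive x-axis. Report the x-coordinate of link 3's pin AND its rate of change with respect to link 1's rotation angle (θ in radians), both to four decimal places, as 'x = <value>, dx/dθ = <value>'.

geometry: r = 11 mm, L = 111 mm, e = 1 mm
crank pin P = (r cos θ, r sin θ) = (-3.216089, -10.519352)
h = r sin θ − e = -10.519352 − 1 = -11.519352
x = r cos θ + √(L² − h²) = -3.216089 + 110.400655 = 107.184566
dx/dθ = −r sin θ − h·r cos θ/√(L² − h²) (θ in radians; h = -11.519352) = 10.183781

x = 107.1846, dx/dθ = 10.1838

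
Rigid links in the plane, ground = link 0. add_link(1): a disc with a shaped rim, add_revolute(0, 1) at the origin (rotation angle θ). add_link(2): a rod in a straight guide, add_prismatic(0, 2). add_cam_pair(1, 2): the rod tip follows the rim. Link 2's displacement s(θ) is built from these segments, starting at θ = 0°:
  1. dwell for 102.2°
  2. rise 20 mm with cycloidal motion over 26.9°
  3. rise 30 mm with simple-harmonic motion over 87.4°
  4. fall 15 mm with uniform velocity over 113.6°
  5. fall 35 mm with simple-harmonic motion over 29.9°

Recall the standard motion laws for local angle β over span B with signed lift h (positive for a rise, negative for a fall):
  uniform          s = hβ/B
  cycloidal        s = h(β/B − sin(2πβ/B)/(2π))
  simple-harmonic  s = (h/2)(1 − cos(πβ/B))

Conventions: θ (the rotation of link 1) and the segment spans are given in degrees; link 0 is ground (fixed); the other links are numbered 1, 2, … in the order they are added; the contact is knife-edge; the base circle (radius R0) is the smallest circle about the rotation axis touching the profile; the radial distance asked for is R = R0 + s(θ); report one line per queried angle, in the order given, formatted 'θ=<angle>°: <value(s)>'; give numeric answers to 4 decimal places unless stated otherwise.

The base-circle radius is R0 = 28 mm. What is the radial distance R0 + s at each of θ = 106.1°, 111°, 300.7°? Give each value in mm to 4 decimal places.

segment 1 (0° to 102.2°, dwell): s unchanged at 0.0000
θ = 106.1° falls in segment 2 (102.2° to 129.1°, cycloidal, h = 20): β = 106.1 − 102.2 = 3.9°, B = 26.9°; Δs = 20·(0.1450 − sin(2π·0.1450)/(2π)) = 0.3847; s = 0.0000 + 0.3847 = 0.3847
θ = 111° falls in segment 2 (102.2° to 129.1°, cycloidal, h = 20): β = 111 − 102.2 = 8.8°, B = 26.9°; Δs = 20·(0.3271 − sin(2π·0.3271)/(2π)) = 3.7263; s = 0.0000 + 3.7263 = 3.7263
segment 2 (102.2° to 129.1°, cycloidal, h = 20) is passed completely: s = 0.0000 + (20) = 20.0000
segment 3 (129.1° to 216.5°, simple-harmonic, h = 30) is passed completely: s = 20.0000 + (30) = 50.0000
θ = 300.7° falls in segment 4 (216.5° to 330.1°, uniform, h = -15): β = 300.7 − 216.5 = 84.2°, B = 113.6°; Δs = -15·84.2/113.6 = -11.1180; s = 50.0000 − 11.1180 = 38.8820
θ=106.1°: R = R0 + s = 28 + 0.3847 = 28.3847
θ=111°: R = R0 + s = 28 + 3.7263 = 31.7263
θ=300.7°: R = R0 + s = 28 + 38.8820 = 66.8820

θ=106.1°: 28.3847
θ=111°: 31.7263
θ=300.7°: 66.8820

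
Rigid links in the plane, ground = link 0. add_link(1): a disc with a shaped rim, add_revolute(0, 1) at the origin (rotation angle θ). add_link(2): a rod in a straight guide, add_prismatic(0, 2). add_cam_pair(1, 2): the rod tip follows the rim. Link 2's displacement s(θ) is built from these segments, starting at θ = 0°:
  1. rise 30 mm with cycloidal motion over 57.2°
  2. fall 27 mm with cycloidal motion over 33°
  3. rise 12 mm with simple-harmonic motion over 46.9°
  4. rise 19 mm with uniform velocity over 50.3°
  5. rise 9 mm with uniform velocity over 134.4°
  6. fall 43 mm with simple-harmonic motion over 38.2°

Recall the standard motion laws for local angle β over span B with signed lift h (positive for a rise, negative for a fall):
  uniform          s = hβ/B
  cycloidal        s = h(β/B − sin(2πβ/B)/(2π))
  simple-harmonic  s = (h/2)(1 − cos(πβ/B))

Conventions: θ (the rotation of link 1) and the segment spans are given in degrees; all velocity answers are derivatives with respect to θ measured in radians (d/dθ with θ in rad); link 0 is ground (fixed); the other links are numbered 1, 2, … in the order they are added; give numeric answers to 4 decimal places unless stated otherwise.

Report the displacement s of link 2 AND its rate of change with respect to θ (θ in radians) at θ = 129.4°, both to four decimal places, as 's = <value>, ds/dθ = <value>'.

segment 1 (0° to 57.2°, cycloidal, h = 30) is passed completely: s = 0.0000 + (30) = 30.0000
segment 2 (57.2° to 90.2°, cycloidal, h = -27) is passed completely: s = 30.0000 + (-27) = 3.0000
θ = 129.4° falls in segment 3 (90.2° to 137.1°, simple-harmonic, h = 12): β = 129.4 − 90.2 = 39.2°, B = 46.9°; Δs = 12/2·(1 − cos(π·0.8358)) = 11.2194; s = 3.0000 + 11.2194 = 14.2194
velocity in seg [90.2°–137.1°] (simple-harmonic), θ in radians: β = 39.2° = 0.6842 rad, B = 46.9° = 0.8186 rad; ds/dθ = (πh/(2B)) sin(πβ/B) = (π·12/(2·0.8186)) sin(π·0.8358) = 11.357660 mm/rad

s = 14.2194, ds/dθ = 11.3577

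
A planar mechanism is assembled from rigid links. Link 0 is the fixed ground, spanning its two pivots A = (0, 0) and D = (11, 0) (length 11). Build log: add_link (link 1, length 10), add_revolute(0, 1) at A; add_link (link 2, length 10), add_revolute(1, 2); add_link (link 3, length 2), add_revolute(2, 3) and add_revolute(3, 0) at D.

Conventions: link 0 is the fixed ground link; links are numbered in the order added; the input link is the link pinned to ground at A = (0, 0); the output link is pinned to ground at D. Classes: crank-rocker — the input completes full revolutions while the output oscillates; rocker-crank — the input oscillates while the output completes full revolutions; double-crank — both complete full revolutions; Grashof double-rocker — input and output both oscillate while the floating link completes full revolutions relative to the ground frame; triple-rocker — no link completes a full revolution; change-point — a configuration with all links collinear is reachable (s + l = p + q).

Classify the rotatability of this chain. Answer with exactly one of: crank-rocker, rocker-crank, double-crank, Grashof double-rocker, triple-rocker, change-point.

lengths: ground=11, input=10, coupler=10, output=2
sorted: s=2 (shortest), l=11 (longest), p+q=20
s + l = 13 vs p + q = 20
s + l < p + q (Grashof) with shortest = output link → rocker-crank

rocker-crank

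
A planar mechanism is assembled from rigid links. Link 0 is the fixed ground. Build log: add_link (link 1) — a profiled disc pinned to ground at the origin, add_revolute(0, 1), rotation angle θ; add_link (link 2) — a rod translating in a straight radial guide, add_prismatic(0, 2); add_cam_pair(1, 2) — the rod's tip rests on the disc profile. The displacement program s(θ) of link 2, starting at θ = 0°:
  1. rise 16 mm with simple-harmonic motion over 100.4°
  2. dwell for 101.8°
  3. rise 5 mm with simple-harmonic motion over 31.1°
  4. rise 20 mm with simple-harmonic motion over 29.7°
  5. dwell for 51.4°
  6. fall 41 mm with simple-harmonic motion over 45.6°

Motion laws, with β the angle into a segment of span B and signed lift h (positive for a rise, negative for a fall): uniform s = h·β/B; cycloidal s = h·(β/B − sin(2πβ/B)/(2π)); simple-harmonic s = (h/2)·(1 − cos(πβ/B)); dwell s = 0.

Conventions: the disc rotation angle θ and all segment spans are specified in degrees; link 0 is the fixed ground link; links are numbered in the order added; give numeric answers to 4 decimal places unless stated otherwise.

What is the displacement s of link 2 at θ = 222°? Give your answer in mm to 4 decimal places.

seg 1 [0°–100.4°] simple-harmonic, h=16: full span → s += 16 → s = 16.0000
seg 2 [100.4°–202.2°] dwell: s stays 16.0000
seg 3 [202.2°–233.3°] simple-harmonic, h=5: θ=222° here. β=19.8, B=31.1. 5/2·(1 − cos(π·0.6367)) = 3.5406 → s = 19.5406

19.5406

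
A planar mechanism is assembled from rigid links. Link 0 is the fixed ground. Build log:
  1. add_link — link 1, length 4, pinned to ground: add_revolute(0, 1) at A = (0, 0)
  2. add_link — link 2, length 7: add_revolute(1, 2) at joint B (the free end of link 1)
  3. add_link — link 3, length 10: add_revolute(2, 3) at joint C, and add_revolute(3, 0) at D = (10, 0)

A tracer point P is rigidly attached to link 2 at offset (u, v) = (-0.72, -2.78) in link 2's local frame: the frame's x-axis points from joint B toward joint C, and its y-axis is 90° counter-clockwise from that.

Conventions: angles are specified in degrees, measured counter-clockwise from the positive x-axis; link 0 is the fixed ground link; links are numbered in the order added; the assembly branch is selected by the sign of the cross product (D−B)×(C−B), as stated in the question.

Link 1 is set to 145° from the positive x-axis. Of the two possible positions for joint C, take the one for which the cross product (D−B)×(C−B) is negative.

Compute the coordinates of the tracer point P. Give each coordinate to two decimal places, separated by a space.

A=(0,0), D=(10.00,0)
B = A + 4.00·(cos145°, sin145°) = (-3.2766, 2.2943)
|BD| = 13.4734
circle(B,7.00) ∩ circle(D,10.00): a=4.8441, h=5.0532
  candidates: C₊=(2.3572,6.4488) cross=68.084; C₋=(0.6362,-3.5100) cross=-68.084
  branch - wants cross < 0 → take C=(0.6362,-3.5100) (cross=-68.084)
ex = (C−B)/|BC| = (0.5590,-0.8292); ey = (0.8292,0.5590)
P = B + -0.72·ex + -2.78·ey = (-5.9842,1.3374)

-5.98 1.34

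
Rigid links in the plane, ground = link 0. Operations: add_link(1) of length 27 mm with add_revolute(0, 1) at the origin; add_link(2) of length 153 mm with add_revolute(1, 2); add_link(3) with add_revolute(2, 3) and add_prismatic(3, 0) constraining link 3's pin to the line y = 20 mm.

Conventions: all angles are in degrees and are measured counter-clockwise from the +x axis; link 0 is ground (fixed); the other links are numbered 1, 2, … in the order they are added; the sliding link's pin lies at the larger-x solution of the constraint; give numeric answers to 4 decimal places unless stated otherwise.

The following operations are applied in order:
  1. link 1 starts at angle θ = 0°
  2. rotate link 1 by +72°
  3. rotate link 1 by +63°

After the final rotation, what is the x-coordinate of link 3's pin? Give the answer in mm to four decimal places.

geometry: r = 27 mm, L = 153 mm, e = 20 mm; θ starts at 0°
rotate link 1 by +72°: θ ← 0° +72° = 72°
rotate link 1 by +63°: θ ← 72° +63° = 135°
crank pin P = (r cos θ, r sin θ) = (-19.091883, 19.091883)
h = r sin θ − e = 19.091883 − 20 = -0.908117
x = r cos θ + √(L² − h²) = -19.091883 + 152.997305 = 133.905422

133.9054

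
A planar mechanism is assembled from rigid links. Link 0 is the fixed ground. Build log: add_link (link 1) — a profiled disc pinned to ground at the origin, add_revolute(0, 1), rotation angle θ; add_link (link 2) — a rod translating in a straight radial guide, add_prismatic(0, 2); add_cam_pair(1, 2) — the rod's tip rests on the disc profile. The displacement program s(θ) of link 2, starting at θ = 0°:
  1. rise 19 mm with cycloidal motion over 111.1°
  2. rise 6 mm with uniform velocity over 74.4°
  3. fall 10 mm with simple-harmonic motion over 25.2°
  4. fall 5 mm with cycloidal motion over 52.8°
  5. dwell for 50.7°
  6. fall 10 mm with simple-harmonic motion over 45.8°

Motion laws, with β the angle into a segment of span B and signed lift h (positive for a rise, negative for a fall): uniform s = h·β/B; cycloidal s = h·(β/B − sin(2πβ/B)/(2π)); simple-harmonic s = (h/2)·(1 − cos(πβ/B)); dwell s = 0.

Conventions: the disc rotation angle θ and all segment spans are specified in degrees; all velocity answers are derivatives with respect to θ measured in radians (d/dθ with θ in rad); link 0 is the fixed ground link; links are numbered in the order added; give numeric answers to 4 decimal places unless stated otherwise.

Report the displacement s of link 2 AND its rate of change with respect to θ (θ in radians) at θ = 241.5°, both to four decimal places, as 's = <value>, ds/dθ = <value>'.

seg 1 [0°–111.1°] cycloidal, h=19: full span → s += 19 → s = 19.0000
seg 2 [111.1°–185.5°] uniform, h=6: full span → s += 6 → s = 25.0000
seg 3 [185.5°–210.7°] simple-harmonic, h=-10: full span → s += -10 → s = 15.0000
seg 4 [210.7°–263.5°] cycloidal, h=-5: θ=241.5° here. β=30.8, B=52.8. -5·(0.5833 − sin(2π·0.5833)/(2π)) = -3.3146 → s = 11.6854
velocity in seg [210.7°–263.5°] (cycloidal), θ in radians: β = 30.8° = 0.5376 rad, B = 52.8° = 0.9215 rad; ds/dθ = (h/B)(1 − cos(2πβ/B)) = ((-5)/0.9215)(1 − cos(2π·0.5833)) = -10.124563 mm/rad

s = 11.6854, ds/dθ = -10.1246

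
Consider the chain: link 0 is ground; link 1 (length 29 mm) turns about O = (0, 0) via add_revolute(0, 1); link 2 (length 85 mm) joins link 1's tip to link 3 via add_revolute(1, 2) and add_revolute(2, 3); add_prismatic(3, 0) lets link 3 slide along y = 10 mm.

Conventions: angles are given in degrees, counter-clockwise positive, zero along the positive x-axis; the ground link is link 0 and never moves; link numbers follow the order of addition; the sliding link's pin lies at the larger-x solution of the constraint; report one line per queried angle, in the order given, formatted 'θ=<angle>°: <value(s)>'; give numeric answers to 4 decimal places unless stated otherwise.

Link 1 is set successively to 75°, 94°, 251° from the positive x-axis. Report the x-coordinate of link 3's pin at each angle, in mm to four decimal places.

geometry: r = 29 mm, L = 85 mm, e = 10 mm
θ=75°: crank pin P = (r cos θ, r sin θ) = (7.505752, 28.011849)
θ=75°: h = r sin θ − e = 28.011849 − 10 = 18.011849
θ=75°: x = r cos θ + √(L² − h²) = 7.505752 + 83.069689 = 90.575442
θ=94°: crank pin P = (r cos θ, r sin θ) = (-2.022938, 28.929357)
θ=94°: h = r sin θ − e = 28.929357 − 10 = 18.929357
θ=94°: x = r cos θ + √(L² − h²) = -2.022938 + 82.865430 = 80.842492
θ=251°: crank pin P = (r cos θ, r sin θ) = (-9.441476, -27.420039)
θ=251°: h = r sin θ − e = -27.420039 − 10 = -37.420039
θ=251°: x = r cos θ + √(L² − h²) = -9.441476 + 76.319989 = 66.878512

θ=75°: 90.5754
θ=94°: 80.8425
θ=251°: 66.8785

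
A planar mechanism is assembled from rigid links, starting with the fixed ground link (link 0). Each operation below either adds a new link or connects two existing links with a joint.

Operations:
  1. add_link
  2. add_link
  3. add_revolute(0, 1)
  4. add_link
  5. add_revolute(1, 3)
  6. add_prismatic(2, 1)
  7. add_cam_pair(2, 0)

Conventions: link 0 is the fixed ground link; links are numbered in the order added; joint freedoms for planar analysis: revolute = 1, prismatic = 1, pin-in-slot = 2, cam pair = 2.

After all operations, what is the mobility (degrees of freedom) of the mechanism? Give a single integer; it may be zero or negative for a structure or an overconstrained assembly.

link 0 = ground. State L|J1|J2 = 1|0|0
+link1  2|0|0
+link2  3|0|0
R(0,1) f=1→J1  3|1|0
+link3  4|1|0
R(1,3) f=1→J1  4|2|0
P(2,1) f=1→J1  4|3|0
C(2,0) f=2→J2  4|3|1
M = 3(4−1)−2·3−1 = 9−6−1 = 2

M = 2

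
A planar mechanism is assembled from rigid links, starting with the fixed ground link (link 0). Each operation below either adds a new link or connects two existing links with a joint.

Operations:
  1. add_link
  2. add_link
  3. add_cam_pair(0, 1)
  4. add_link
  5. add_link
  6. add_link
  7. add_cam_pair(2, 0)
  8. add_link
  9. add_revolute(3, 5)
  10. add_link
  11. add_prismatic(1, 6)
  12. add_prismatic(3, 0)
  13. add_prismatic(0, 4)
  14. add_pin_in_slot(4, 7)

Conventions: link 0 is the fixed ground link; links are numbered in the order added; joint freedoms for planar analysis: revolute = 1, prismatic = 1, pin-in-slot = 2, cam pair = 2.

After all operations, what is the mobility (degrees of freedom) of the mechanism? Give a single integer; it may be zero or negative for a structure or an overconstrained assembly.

ground; <1,0,0>
#1 <2,0,0>
#2 <3,0,0>
C:0↔1 J2 <3,0,1>
#3 <4,0,1>
#4 <5,0,1>
#5 <6,0,1>
C:2↔0 J2 <6,0,2>
#6 <7,0,2>
R:3↔5 J1 <7,1,2>
#7 <8,1,2>
P:1↔6 J1 <8,2,2>
P:3↔0 J1 <8,3,2>
P:0↔4 J1 <8,4,2>
PS:4↔7 J2 <8,4,3>
3×7 − 2×4 − 1×3 = 10

M = 10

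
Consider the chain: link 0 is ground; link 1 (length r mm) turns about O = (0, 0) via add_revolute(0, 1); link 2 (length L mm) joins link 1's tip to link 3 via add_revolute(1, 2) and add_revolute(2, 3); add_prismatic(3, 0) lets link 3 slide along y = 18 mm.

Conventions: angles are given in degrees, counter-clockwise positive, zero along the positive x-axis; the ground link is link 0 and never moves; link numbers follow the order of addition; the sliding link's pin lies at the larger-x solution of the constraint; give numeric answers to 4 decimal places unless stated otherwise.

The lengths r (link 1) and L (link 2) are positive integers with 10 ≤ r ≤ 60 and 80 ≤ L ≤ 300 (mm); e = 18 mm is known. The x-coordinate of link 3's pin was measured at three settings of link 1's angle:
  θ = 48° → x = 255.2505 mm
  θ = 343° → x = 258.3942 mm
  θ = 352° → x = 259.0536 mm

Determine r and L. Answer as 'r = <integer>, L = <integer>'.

constraint per measurement: (x − r cos θ)² + (r sin θ − e)² = L²
subtracting the θ₁ and θ₂ equations cancels the r² and L² terms:
r = (x₁² − x₂²) / (2[(x₁cos θ₁ + e sin θ₁) − (x₂cos θ₂ + e sin θ₂)]) = 14.0003 → r = 14
L² = (x₁ − r cos θ₁)² + (r sin θ₁ − e)² = 60515.9869 → L = 246.0000 → L = 246
check at θ₃=352°: x = 259.0536 (printed 259.0536) ✓

r = 14, L = 246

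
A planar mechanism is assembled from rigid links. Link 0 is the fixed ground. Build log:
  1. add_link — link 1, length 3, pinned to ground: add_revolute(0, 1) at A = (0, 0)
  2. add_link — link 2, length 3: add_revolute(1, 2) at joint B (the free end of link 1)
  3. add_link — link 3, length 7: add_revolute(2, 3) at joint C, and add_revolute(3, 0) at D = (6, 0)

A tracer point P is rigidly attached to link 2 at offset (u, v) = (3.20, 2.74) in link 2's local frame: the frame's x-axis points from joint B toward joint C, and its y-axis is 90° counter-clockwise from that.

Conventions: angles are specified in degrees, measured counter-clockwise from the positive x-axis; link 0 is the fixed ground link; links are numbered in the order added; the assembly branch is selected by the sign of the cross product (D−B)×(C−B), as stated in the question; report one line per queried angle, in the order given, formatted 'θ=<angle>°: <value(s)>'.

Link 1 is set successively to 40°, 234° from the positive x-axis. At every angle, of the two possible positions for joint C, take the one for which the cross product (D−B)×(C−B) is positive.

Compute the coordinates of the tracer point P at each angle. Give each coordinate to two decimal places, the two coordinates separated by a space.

A=(0,0), D=(6.00,0)
θ=40°: B = A + 3.00·(cos40°, sin40°) = (2.2981, 1.9284)
θ=40°: |BD| = 4.1740
θ=40°: circle(B,3.00) ∩ circle(D,7.00): a=-2.7045, h=1.2982
θ=40°:   candidates: C₊=(0.4993,4.3292) cross=5.419; C₋=(-0.7003,2.0264) cross=-5.419
θ=40°:   branch + wants cross > 0 → take C=(0.4993,4.3292) (cross=5.419)
θ=40°: ex = (C−B)/|BC| = (-0.5996,0.8003); ey = (-0.8003,-0.5996)
θ=40°: P = B + 3.20·ex + 2.74·ey = (-1.8134,2.8464)
θ=234°: B = A + 3.00·(cos234°, sin234°) = (-1.7634, -2.4271)
θ=234°: |BD| = 8.1339
θ=234°: circle(B,3.00) ∩ circle(D,7.00): a=1.6081, h=2.5326
θ=234°:   candidates: C₊=(-0.9842,0.4700) cross=20.600; C₋=(0.5272,-4.3644) cross=-20.600
θ=234°:   branch + wants cross > 0 → take C=(-0.9842,0.4700) (cross=20.600)
θ=234°: ex = (C−B)/|BC| = (0.2597,0.9657); ey = (-0.9657,0.2597)
θ=234°: P = B + 3.20·ex + 2.74·ey = (-3.5782,1.3748)

θ=40°: -1.81 2.85
θ=234°: -3.58 1.37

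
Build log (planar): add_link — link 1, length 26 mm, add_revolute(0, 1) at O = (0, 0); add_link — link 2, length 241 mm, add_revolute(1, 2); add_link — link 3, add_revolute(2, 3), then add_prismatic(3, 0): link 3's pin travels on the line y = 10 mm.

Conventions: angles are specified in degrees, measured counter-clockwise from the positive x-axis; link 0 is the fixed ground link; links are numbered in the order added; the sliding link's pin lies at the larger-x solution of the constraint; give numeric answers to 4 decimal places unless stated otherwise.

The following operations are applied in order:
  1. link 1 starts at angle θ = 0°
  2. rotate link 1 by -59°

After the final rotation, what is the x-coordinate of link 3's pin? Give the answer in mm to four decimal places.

geometry: r = 26 mm, L = 241 mm, e = 10 mm; θ starts at 0°
rotate link 1 by -59°: θ ← 0° -59° = -59°
crank pin P = (r cos θ, r sin θ) = (13.390990, -22.286350)
h = r sin θ − e = -22.286350 − 10 = -32.286350
x = r cos θ + √(L² − h²) = 13.390990 + 238.827535 = 252.218525

252.2185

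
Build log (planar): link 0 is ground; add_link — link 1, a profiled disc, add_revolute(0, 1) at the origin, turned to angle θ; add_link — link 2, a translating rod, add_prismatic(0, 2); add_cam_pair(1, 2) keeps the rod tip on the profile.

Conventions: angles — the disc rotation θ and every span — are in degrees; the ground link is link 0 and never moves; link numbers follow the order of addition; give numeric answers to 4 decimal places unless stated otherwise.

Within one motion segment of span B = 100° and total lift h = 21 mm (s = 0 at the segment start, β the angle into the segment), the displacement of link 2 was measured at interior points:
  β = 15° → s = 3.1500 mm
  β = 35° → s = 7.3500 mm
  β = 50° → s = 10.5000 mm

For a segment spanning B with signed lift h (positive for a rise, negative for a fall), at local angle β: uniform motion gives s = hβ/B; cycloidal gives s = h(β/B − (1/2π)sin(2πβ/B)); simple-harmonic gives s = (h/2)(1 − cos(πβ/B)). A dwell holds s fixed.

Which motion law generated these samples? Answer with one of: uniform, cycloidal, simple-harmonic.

candidates at β/B = r: uniform s = h·r (linear in β); cycloidal s = h·(r − sin(2πr)/(2π)); simple-harmonic s = (h/2)(1 − cos(πr))
β=15°: printed 3.1500 | uniform 3.1500, cycloidal 0.4461, simple-harmonic 1.1444
β=35°: printed 7.3500 | uniform 7.3500, cycloidal 4.6461, simple-harmonic 5.7331
β=50°: printed 10.5000 | uniform 10.5000, cycloidal 10.5000, simple-harmonic 10.5000
only one law matches every sample → uniform

uniform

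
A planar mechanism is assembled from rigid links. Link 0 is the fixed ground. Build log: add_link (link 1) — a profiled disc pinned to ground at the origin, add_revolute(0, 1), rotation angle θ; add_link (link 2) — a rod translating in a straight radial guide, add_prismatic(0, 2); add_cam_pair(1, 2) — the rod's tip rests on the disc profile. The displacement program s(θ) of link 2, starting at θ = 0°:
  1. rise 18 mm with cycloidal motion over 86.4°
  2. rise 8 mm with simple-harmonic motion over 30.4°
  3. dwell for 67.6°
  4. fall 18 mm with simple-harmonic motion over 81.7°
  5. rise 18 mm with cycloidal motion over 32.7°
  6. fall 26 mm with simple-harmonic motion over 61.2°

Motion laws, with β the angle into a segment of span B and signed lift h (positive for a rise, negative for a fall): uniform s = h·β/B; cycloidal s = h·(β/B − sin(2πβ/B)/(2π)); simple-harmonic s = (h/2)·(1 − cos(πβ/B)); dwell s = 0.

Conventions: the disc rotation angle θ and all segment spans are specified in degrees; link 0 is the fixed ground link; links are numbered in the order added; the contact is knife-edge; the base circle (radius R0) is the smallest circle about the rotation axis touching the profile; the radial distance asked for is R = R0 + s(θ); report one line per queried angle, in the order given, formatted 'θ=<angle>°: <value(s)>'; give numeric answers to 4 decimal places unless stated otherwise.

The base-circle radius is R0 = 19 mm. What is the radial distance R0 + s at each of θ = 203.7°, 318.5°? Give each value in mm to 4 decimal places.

seg 1 [0°–86.4°] cycloidal, h=18: full span → s += 18 → s = 18.0000
seg 2 [86.4°–116.8°] simple-harmonic, h=8: full span → s += 8 → s = 26.0000
seg 3 [116.8°–184.4°] dwell: s stays 26.0000
seg 4 [184.4°–266.1°] simple-harmonic, h=-18: θ=203.7° here. β=19.3, B=81.7. -18/2·(1 − cos(π·0.2362)) = -2.3668 → s = 23.6332
seg 4 [184.4°–266.1°] simple-harmonic, h=-18: full span → s += -18 → s = 8.0000
seg 5 [266.1°–298.8°] cycloidal, h=18: full span → s += 18 → s = 26.0000
seg 6 [298.8°–360°] simple-harmonic, h=-26: θ=318.5° here. β=19.7, B=61.2. -26/2·(1 − cos(π·0.3219)) = -6.0997 → s = 19.9003
θ=203.7°: R = R0 + s = 19 + 23.6332 = 42.6332
θ=318.5°: R = R0 + s = 19 + 19.9003 = 38.9003

θ=203.7°: 42.6332
θ=318.5°: 38.9003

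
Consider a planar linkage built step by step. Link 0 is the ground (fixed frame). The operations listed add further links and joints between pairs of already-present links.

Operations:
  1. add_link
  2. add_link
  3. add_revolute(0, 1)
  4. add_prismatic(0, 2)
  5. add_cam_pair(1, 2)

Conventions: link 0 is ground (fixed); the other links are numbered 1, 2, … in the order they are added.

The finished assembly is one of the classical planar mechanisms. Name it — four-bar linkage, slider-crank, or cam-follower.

links: 3 (incl. ground); joints: 1 revolute, 1 prismatic, 1 higher (cam) pair, forming one closed loop
3 links, revolute + prismatic + higher pair in one loop → cam-follower

cam-follower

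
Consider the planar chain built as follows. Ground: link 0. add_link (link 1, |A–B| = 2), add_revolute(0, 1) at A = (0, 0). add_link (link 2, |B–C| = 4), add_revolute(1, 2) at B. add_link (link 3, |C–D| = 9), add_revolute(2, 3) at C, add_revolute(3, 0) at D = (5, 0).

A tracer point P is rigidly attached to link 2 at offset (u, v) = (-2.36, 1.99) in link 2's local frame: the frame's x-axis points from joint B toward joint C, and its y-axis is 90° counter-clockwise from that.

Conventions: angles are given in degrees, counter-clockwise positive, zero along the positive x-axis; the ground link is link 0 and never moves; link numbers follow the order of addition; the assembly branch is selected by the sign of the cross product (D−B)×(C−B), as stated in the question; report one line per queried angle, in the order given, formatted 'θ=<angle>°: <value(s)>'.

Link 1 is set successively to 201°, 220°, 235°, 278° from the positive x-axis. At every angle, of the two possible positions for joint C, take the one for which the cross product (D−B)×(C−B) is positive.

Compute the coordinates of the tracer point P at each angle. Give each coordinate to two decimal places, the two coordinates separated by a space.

A=(0,0), D=(5.00,0)
θ=201°: B = A + 2.00·(cos201°, sin201°) = (-1.8672, -0.7167)
θ=201°: |BD| = 6.9045
θ=201°: circle(B,4.00) ∩ circle(D,9.00): a=-1.2549, h=3.7981
θ=201°:   candidates: C₊=(-3.5095,2.9305) cross=26.224; C₋=(-2.7210,-4.6245) cross=-26.224
θ=201°:   branch + wants cross > 0 → take C=(-3.5095,2.9305) (cross=26.224)
θ=201°: ex = (C−B)/|BC| = (-0.4106,0.9118); ey = (-0.9118,-0.4106)
θ=201°: P = B + -2.36·ex + 1.99·ey = (-2.7127,-3.6857)
θ=220°: B = A + 2.00·(cos220°, sin220°) = (-1.5321, -1.2856)
θ=220°: |BD| = 6.6574
θ=220°: circle(B,4.00) ∩ circle(D,9.00): a=-1.5531, h=3.6862
θ=220°:   candidates: C₊=(-3.7678,2.0313) cross=24.540; C₋=(-2.3441,-5.2023) cross=-24.540
θ=220°:   branch + wants cross > 0 → take C=(-3.7678,2.0313) (cross=24.540)
θ=220°: ex = (C−B)/|BC| = (-0.5589,0.8292); ey = (-0.8292,-0.5589)
θ=220°: P = B + -2.36·ex + 1.99·ey = (-1.8632,-4.3548)
θ=235°: B = A + 2.00·(cos235°, sin235°) = (-1.1472, -1.6383)
θ=235°: |BD| = 6.3617
θ=235°: circle(B,4.00) ∩ circle(D,9.00): a=-1.9278, h=3.5048
θ=235°:   candidates: C₊=(-3.9125,1.2518) cross=22.296; C₋=(-2.1074,-5.5213) cross=-22.296
θ=235°:   branch + wants cross > 0 → take C=(-3.9125,1.2518) (cross=22.296)
θ=235°: ex = (C−B)/|BC| = (-0.6913,0.7225); ey = (-0.7225,-0.6913)
θ=235°: P = B + -2.36·ex + 1.99·ey = (-0.9534,-4.7192)
θ=278°: B = A + 2.00·(cos278°, sin278°) = (0.2783, -1.9805)
θ=278°: |BD| = 5.1202
θ=278°: circle(B,4.00) ∩ circle(D,9.00): a=-3.7873, h=1.2870
θ=278°:   candidates: C₊=(-3.7120,-2.2587) cross=6.590; C₋=(-2.7163,-4.6323) cross=-6.590
θ=278°:   branch + wants cross > 0 → take C=(-3.7120,-2.2587) (cross=6.590)
θ=278°: ex = (C−B)/|BC| = (-0.9976,-0.0695); ey = (0.0695,-0.9976)
θ=278°: P = B + -2.36·ex + 1.99·ey = (2.7710,-3.8016)

θ=201°: -2.71 -3.69
θ=220°: -1.86 -4.35
θ=235°: -0.95 -4.72
θ=278°: 2.77 -3.80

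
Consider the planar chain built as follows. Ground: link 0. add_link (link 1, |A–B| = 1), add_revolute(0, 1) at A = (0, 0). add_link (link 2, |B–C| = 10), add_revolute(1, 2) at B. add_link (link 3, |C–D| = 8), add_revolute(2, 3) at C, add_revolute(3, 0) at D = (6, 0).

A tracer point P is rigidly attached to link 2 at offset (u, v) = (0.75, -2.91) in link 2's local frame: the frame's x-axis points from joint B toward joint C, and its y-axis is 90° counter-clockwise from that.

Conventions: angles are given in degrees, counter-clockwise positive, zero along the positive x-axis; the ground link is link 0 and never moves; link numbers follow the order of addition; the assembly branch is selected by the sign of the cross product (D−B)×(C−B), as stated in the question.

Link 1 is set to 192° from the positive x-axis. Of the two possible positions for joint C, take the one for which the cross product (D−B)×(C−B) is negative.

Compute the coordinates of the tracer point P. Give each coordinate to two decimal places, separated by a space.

A=(0,0), D=(6.00,0)
B = A + 1.00·(cos192°, sin192°) = (-0.9781, -0.2079)
|BD| = 6.9812
circle(B,10.00) ∩ circle(D,8.00): a=6.0690, h=7.9478
  candidates: C₊=(4.8514,7.9171) cross=55.486; C₋=(5.3248,-7.9715) cross=-55.486
  branch - wants cross < 0 → take C=(5.3248,-7.9715) (cross=-55.486)
ex = (C−B)/|BC| = (0.6303,-0.7764); ey = (0.7764,0.6303)
P = B + 0.75·ex + -2.91·ey = (-2.7646,-2.6243)

-2.76 -2.62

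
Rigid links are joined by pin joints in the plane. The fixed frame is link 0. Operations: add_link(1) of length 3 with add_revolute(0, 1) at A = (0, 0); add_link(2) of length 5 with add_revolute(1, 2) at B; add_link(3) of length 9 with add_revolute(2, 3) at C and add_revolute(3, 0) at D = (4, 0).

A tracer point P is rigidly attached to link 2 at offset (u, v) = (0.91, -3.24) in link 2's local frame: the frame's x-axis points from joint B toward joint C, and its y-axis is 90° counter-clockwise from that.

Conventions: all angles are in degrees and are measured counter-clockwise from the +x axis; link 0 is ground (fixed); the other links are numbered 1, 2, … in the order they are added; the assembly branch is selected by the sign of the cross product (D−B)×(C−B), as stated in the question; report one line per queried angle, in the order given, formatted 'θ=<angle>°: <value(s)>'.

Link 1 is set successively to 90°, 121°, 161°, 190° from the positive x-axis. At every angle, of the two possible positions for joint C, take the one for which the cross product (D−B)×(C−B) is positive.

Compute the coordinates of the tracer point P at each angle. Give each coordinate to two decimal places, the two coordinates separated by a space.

A=(0,0), D=(4.00,0)
θ=90°: B = A + 3.00·(cos90°, sin90°) = (0.0000, 3.0000)
θ=90°: |BD| = 5.0000
θ=90°: circle(B,5.00) ∩ circle(D,9.00): a=-3.1000, h=3.9230
θ=90°:   candidates: C₊=(-0.1262,7.9984) cross=19.615; C₋=(-4.8338,1.7216) cross=-19.615
θ=90°:   branch + wants cross > 0 → take C=(-0.1262,7.9984) (cross=19.615)
θ=90°: ex = (C−B)/|BC| = (-0.0252,0.9997); ey = (-0.9997,-0.0252)
θ=90°: P = B + 0.91·ex + -3.24·ey = (3.2160,3.9915)
θ=121°: B = A + 3.00·(cos121°, sin121°) = (-1.5451, 2.5715)
θ=121°: |BD| = 6.1124
θ=121°: circle(B,5.00) ∩ circle(D,9.00): a=-1.5247, h=4.7619
θ=121°:   candidates: C₊=(-0.9250,7.5329) cross=29.106; C₋=(-4.9317,-1.1070) cross=-29.106
θ=121°:   branch + wants cross > 0 → take C=(-0.9250,7.5329) (cross=29.106)
θ=121°: ex = (C−B)/|BC| = (0.1240,0.9923); ey = (-0.9923,0.1240)
θ=121°: P = B + 0.91·ex + -3.24·ey = (1.7827,3.0726)
θ=161°: B = A + 3.00·(cos161°, sin161°) = (-2.8366, 0.9767)
θ=161°: |BD| = 6.9060
θ=161°: circle(B,5.00) ∩ circle(D,9.00): a=-0.6015, h=4.9637
θ=161°:   candidates: C₊=(-2.7300,5.9756) cross=34.279; C₋=(-4.1340,-3.8520) cross=-34.279
θ=161°:   branch + wants cross > 0 → take C=(-2.7300,5.9756) (cross=34.279)
θ=161°: ex = (C−B)/|BC| = (0.0213,0.9998); ey = (-0.9998,0.0213)
θ=161°: P = B + 0.91·ex + -3.24·ey = (0.4221,1.8174)
θ=190°: B = A + 3.00·(cos190°, sin190°) = (-2.9544, -0.5209)
θ=190°: |BD| = 6.9739
θ=190°: circle(B,5.00) ∩ circle(D,9.00): a=-0.5280, h=4.9720
θ=190°:   candidates: C₊=(-3.8524,4.3978) cross=34.675; C₋=(-3.1096,-5.5185) cross=-34.675
θ=190°:   branch + wants cross > 0 → take C=(-3.8524,4.3978) (cross=34.675)
θ=190°: ex = (C−B)/|BC| = (-0.1796,0.9837); ey = (-0.9837,-0.1796)
θ=190°: P = B + 0.91·ex + -3.24·ey = (0.0695,0.9561)

θ=90°: 3.22 3.99
θ=121°: 1.78 3.07
θ=161°: 0.42 1.82
θ=190°: 0.07 0.96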